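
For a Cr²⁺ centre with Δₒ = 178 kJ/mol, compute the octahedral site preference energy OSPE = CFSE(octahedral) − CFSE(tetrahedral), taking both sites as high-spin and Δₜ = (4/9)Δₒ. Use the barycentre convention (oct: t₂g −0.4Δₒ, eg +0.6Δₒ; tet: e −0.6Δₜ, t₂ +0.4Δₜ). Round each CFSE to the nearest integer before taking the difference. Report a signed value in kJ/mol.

-75

Cr²⁺: group 6, so d-count = 6 − 2 = 4.
Octahedral high-spin t₂g³ eg¹: CFSE = -0.6 × 178 = -107 kJ/mol.
In a tetrahedral site the filling is e² t₂²: CFSE(tet) = -0.4Δₜ = -0.4 × (4/9)(178) = -32 kJ/mol.
OSPE = CFSE(oct) − CFSE(tet) = -107 − (-32) = -75 kJ/mol.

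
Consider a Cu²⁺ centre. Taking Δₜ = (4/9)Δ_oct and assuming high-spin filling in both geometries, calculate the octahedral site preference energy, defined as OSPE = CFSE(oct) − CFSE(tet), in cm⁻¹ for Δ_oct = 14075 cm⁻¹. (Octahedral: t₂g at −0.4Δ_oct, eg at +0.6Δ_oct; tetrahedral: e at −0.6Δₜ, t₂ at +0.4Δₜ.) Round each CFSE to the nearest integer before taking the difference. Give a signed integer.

-5943

Group 11 minus oxidation state +2 gives a d⁹ configuration for Cu²⁺.
In an octahedral site d⁹ (HS) is t₂g⁶ eg³, giving CFSE(oct) = -0.6Δ_oct = -8445 cm⁻¹.
Tetrahedral: e⁴ t₂⁵, CFSE = 4(−0.6) + 5(+0.4) = -0.4Δₜ = -0.4 × (4/9) × 14075 = -2502 cm⁻¹.
Subtracting, OSPE = -8445 − (-2502) = -5943 cm⁻¹.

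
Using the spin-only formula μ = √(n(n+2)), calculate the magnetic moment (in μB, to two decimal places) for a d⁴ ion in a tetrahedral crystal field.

Tetrahedral splitting is small, so the complex is high-spin.
Configuration: e² t₂² → 4 unpaired electrons.
μ(spin-only) = √[4(4+2)] = √24 ≈ 4.90 μB.

4.90 μB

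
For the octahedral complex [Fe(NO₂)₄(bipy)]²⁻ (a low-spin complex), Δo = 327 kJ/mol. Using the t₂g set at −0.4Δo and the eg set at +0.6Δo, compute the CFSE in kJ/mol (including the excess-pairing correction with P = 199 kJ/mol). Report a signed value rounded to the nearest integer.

Ligand charges: 4×(-1) from NO₂⁻ and 1×(+0) from bipy sum to -4; with overall charge -2, Fe is +2.
Fe²⁺: group 8, so d-count = 8 − 2 = 6.
Electron filling gives t₂g⁶ eg⁰.
The orbital stabilization is -2.4Δo = -2.4 × 327 = -785 kJ/mol.
Pairing penalty: 3 pairs vs 1 in the high-spin reference → 2 extra × P = 398 kJ/mol.
Overall CFSE = -785 + 398 = -387 kJ/mol.

-387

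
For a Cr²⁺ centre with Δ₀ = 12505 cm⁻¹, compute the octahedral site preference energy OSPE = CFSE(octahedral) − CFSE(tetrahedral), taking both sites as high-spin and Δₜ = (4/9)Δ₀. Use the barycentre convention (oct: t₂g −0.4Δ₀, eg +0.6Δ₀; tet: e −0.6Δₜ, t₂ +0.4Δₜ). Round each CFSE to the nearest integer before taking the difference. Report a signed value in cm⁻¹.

-5280

Group 6 minus oxidation state +2 gives a d⁴ configuration for Cr²⁺.
Octahedral high-spin t2g^3 e_g^1: CFSE = -0.6 × 12505 = -7503 cm⁻¹.
Tetrahedral e^2 t2^2 gives -0.4Δₜ = -0.4 × (4/9) × 12505 = -2223 cm⁻¹.
OSPE = CFSE(oct) − CFSE(tet) = -7503 − (-2223) = -5280 cm⁻¹.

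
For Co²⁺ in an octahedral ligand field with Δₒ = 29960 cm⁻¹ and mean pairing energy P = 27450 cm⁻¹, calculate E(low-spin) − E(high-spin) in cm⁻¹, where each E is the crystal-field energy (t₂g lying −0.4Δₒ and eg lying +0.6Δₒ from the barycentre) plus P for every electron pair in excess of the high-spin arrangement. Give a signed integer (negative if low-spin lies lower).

-2510

Co²⁺: group 9, so d-count = 9 − 2 = 7.
High-spin d⁷ fills as t₂g⁵ eg² with CFSE 5(−0.4) + 2(+0.6) = -0.8Δₒ = -23968 cm⁻¹.
Low-spin: t₂g⁶ eg¹, orbital CFSE = -1.8Δₒ = -53928 cm⁻¹; plus 1 excess pair × P = +27450 cm⁻¹; total -26478 cm⁻¹.
E(LS) − E(HS) = -26478 − (-23968) = -2510 cm⁻¹.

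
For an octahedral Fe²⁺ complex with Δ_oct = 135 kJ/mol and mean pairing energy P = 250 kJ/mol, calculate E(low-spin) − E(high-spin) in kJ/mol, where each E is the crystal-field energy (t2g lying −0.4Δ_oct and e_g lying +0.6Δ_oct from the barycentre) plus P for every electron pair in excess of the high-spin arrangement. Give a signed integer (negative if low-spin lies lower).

Fe²⁺: group 8, so d-count = 8 − 2 = 6.
High-spin: t2g^4 e_g^2, CFSE = -0.4Δ_oct = -54 kJ/mol.
Low-spin: t2g^6 e_g^0, orbital CFSE = -2.4Δ_oct = -324 kJ/mol; plus 2 excess pairs × P = +500 kJ/mol; total 176 kJ/mol.
E(LS) − E(HS) = 176 − (-54) = 230 kJ/mol.

230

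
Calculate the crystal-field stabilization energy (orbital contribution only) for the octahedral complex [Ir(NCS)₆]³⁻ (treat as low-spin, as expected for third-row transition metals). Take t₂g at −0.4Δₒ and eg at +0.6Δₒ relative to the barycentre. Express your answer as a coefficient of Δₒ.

-2.4 Δₒ

Each NCS⁻ contributes -1; 6 × (-1) = -6. With overall charge -3, Ir is in the +3 oxidation state.
Group 9 minus oxidation state +3 gives a d⁶ configuration for Ir³⁺.
Configuration: t₂g⁶ eg⁰.
CFSE = 6(-0.4Δₒ) + 0(0.6Δₒ) = -2.4Δₒ + 0.0Δₒ = -2.4Δₒ.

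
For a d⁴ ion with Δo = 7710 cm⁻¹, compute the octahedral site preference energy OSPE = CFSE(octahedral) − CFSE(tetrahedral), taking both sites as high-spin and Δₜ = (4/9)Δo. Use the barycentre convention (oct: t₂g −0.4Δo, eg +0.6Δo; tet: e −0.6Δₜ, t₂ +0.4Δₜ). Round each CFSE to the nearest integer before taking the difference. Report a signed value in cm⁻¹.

In an octahedral site d⁴ (HS) is t2g^3 e_g^1, giving CFSE(oct) = -0.6Δo = -4626 cm⁻¹.
Tetrahedral e^2 t2^2 gives -0.4Δₜ = -0.4 × (4/9) × 7710 = -1371 cm⁻¹.
OSPE = CFSE(oct) − CFSE(tet) = -4626 − (-1371) = -3255 cm⁻¹.

-3255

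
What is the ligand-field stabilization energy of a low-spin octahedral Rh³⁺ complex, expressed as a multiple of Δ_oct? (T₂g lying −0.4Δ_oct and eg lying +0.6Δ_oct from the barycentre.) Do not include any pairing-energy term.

-2.4 Δ_oct

Rh is in group 9, so Rh³⁺ is d⁶ (9 − 3 = 6).
Configuration: t₂g⁶ eg⁰.
CFSE = 6(-0.4Δ_oct) + 0(0.6Δ_oct) = -2.4Δ_oct + 0.0Δ_oct = -2.4Δ_oct.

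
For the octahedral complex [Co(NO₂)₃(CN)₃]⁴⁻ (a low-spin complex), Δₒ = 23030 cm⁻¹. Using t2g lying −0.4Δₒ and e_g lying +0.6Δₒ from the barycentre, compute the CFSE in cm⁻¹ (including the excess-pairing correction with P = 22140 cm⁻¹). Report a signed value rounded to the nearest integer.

Ligand charges: 3×(-1) from NO₂⁻ and 3×(-1) from CN⁻ sum to -6; with overall charge -4, Co is +2.
Co is in group 9, so Co²⁺ is d⁷ (9 − 2 = 7).
Electron filling gives t2g^6 e_g^1.
The orbital stabilization is -1.8Δₒ = -1.8 × 23030 = -41454 cm⁻¹.
High-spin d⁷ would be t2g^5 e_g^2 with 2 pairs; low-spin has 3, so 1 excess pair costs +1P = +22140 cm⁻¹.
Net CFSE = -41454 + 22140 = -19314 cm⁻¹.

-19314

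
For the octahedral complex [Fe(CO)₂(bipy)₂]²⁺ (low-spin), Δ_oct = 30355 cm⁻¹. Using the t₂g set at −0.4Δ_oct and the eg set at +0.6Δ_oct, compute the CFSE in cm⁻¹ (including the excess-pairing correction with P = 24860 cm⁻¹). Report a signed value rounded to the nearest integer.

Ligand charges: 2×(+0) from CO and 2×(+0) from bipy sum to +0; with overall charge +2, Fe is +2.
Fe²⁺: group 8, so d-count = 8 − 2 = 6.
Configuration: t₂g⁶ eg⁰.
Orbital CFSE = 6(-0.4) + 0(0.6) = -2.4Δ_oct = -2.4 × 30355 = -72852 cm⁻¹.
Pairing penalty: 3 pairs vs 1 in the high-spin reference → 2 extra × P = 49720 cm⁻¹.
Combining: -72852 + 49720 = -23132 cm⁻¹.

-23132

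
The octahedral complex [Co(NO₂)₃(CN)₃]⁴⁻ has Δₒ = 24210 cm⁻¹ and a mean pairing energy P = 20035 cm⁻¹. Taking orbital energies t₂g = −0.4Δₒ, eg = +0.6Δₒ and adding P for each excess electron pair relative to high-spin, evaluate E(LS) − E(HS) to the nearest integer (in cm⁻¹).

Ligand charges: 3×(-1) from NO₂⁻ and 3×(-1) from CN⁻ sum to -6; with overall charge -4, Co is +2.
Co is in group 9, so Co²⁺ is d⁷ (9 − 2 = 7).
In the high-spin limit (t₂g⁵ eg²) the orbital term is -0.8Δₒ = -19368 cm⁻¹, with no excess pairing.
For low-spin the configuration is t₂g⁶ eg¹: orbital energy -1.8 × 24210 = -43578 cm⁻¹, and 1 additional pair relative to high-spin adds 20035 cm⁻¹, giving -23543 cm⁻¹.
The difference is -23543 − (-19368) = -4175 cm⁻¹, so low-spin lies lower.

-4175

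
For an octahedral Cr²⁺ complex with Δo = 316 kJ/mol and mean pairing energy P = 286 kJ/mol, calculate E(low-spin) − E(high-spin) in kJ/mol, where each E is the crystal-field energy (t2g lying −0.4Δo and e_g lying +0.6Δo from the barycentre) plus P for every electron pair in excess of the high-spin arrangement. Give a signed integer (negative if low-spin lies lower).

-30

Cr is in group 6, so Cr²⁺ is d⁴ (6 − 2 = 4).
In the high-spin limit (t2g^3 e_g^1) the orbital term is -0.6Δo = -190 kJ/mol, with no excess pairing.
Low-spin t2g^4 e_g^0 gives -1.6Δo = -506 kJ/mol, but forming 1 extra pair costs 1P = 286 kJ/mol, so E(LS) = -506 + 286 = -220 kJ/mol.
E(LS) − E(HS) = -220 − (-190) = -30 kJ/mol.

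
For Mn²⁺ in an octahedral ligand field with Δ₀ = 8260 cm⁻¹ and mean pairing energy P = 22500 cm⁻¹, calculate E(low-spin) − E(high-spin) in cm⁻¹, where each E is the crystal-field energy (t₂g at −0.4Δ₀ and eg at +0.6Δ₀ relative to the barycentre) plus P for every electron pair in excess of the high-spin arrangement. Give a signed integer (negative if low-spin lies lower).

Mn sits in group 7; removing 2 electrons leaves Mn²⁺ with 7 − 2 = 5 d electrons.
In the high-spin limit (t₂g³ eg²) the orbital term is 0.0Δ₀ = 0 cm⁻¹, with no excess pairing.
Low-spin: t₂g⁵ eg⁰, orbital CFSE = -2.0Δ₀ = -16520 cm⁻¹; plus 2 excess pairs × P = +45000 cm⁻¹; total 28480 cm⁻¹.
E(LS) − E(HS) = 28480 − (0) = 28480 cm⁻¹.

28480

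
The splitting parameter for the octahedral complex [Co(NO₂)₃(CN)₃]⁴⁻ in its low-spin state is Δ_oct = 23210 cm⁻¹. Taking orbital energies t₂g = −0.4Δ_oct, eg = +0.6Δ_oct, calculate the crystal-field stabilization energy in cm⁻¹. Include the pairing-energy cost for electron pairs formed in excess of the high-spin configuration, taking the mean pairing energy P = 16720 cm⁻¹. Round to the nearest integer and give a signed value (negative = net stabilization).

Ligand charges: 3×(-1) from NO₂⁻ and 3×(-1) from CN⁻ sum to -6; with overall charge -4, Co is +2.
Co is in group 9, so Co²⁺ is d⁷ (9 − 2 = 7).
Electron filling gives t₂g⁶ eg¹.
Orbital CFSE = 6(-0.4) + 1(0.6) = -1.8Δ_oct = -1.8 × 23210 = -41778 cm⁻¹.
High-spin d⁷ would be t₂g⁵ eg² with 2 pairs; low-spin has 3, so 1 excess pair costs +1P = +16720 cm⁻¹.
Combining: -41778 + 16720 = -25058 cm⁻¹.

-25058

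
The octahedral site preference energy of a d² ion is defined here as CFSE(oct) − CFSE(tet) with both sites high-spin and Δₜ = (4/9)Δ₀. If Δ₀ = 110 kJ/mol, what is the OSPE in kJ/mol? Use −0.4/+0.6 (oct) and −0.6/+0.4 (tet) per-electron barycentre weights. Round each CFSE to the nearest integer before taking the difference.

-29

Octahedral (high-spin): t₂g² eg⁰, CFSE = 2(−0.4) + 0(+0.6) = -0.8Δ₀ = -0.8 × 110 = -88 kJ/mol.
Tetrahedral e² t₂⁰ gives -1.2Δₜ = -1.2 × (4/9) × 110 = -59 kJ/mol.
OSPE = CFSE(oct) − CFSE(tet) = -88 − (-59) = -29 kJ/mol.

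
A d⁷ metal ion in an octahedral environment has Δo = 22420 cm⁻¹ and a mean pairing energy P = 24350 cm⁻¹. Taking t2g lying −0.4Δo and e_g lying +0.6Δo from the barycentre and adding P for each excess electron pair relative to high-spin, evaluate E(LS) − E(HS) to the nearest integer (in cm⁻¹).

1930

In the high-spin limit (t2g^5 e_g^2) the orbital term is -0.8Δo = -17936 cm⁻¹, with no excess pairing.
For low-spin the configuration is t2g^6 e_g^1: orbital energy -1.8 × 22420 = -40356 cm⁻¹, and 1 additional pair relative to high-spin adds 24350 cm⁻¹, giving -16006 cm⁻¹.
The difference is -16006 − (-17936) = 1930 cm⁻¹, so high-spin lies lower.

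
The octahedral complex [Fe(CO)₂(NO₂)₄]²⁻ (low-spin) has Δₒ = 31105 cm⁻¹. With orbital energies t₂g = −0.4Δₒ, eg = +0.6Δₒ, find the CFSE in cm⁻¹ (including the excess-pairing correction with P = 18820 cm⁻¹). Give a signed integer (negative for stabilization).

-37012

Ligand charges: 2×(+0) from CO and 4×(-1) from NO₂⁻ sum to -4; with overall charge -2, Fe is +2.
Fe is in group 8, so Fe²⁺ is d⁶ (8 − 2 = 6).
Electron filling gives t₂g⁶ eg⁰.
Orbital CFSE = 6(-0.4) + 0(0.6) = -2.4Δₒ = -2.4 × 31105 = -74652 cm⁻¹.
High-spin d⁶ would be t₂g⁴ eg² with 1 pair; low-spin has 3, so 2 excess pairs cost +2P = +37640 cm⁻¹.
Combining: -74652 + 37640 = -37012 cm⁻¹.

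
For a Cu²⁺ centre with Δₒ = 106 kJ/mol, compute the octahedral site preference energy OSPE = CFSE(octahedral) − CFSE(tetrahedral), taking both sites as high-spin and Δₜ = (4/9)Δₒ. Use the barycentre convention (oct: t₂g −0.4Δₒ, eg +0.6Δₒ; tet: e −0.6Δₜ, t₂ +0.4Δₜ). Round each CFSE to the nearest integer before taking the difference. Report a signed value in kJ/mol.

-45

Cu²⁺: group 11, so d-count = 11 − 2 = 9.
In an octahedral site d⁹ (HS) is t2g^6 e_g^3, giving CFSE(oct) = -0.6Δₒ = -64 kJ/mol.
Tetrahedral: e^4 t2^5, CFSE = 4(−0.6) + 5(+0.4) = -0.4Δₜ = -0.4 × (4/9) × 106 = -19 kJ/mol.
OSPE = CFSE(oct) − CFSE(tet) = -64 − (-19) = -45 kJ/mol.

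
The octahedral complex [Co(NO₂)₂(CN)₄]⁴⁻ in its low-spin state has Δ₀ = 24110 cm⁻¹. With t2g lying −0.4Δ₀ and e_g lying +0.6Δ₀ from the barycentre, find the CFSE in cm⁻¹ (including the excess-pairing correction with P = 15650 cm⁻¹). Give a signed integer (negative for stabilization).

Ligand charges: 2×(-1) from NO₂⁻ and 4×(-1) from CN⁻ sum to -6; with overall charge -4, Co is +2.
Co sits in group 9; removing 2 electrons leaves Co²⁺ with 9 − 2 = 7 d electrons.
The d⁷ electrons fill as t2g^6 e_g^1.
CFSE(orbital) = 6×(-0.4Δ₀) + 1×(0.6Δ₀) = -1.8Δ₀; with Δ₀ = 24110 cm⁻¹ that is -43398 cm⁻¹.
High-spin d⁷ would be t2g^5 e_g^2 with 2 pairs; low-spin has 3, so 1 excess pair costs +1P = +15650 cm⁻¹.
Overall CFSE = -43398 + 15650 = -27748 cm⁻¹.

-27748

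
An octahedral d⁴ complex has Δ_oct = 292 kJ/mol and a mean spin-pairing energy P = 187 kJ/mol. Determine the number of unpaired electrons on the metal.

With Δ_oct > P the complex is low-spin.
Filling d⁴ accordingly: t2g^4 e_g^0.
Unpaired electrons: 2.

2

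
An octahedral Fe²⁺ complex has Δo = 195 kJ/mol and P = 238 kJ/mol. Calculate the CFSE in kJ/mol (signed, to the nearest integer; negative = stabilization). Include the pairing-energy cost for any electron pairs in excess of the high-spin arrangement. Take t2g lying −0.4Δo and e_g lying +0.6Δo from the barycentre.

-78

Fe²⁺: group 8, so d-count = 8 − 2 = 6.
Since Δo = 195 kJ/mol < P = 238 kJ/mol, the complex adopts the high-spin configuration.
Configuration: t2g^4 e_g^2.
Orbital CFSE = -0.4Δo = -0.4 × 195 = -78 kJ/mol.
High-spin has no excess pairs, so no pairing correction applies.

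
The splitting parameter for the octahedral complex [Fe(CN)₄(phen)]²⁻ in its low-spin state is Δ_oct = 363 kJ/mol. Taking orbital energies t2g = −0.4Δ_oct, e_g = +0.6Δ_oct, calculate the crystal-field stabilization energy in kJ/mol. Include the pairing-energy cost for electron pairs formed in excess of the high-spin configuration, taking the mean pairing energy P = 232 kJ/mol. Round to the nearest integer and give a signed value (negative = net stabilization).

-407

Ligand charges: 4×(-1) from CN⁻ and 1×(+0) from phen sum to -4; with overall charge -2, Fe is +2.
Fe sits in group 8; removing 2 electrons leaves Fe²⁺ with 8 − 2 = 6 d electrons.
Electron filling gives t2g^6 e_g^0.
CFSE(orbital) = 6×(-0.4Δ_oct) + 0×(0.6Δ_oct) = -2.4Δ_oct; with Δ_oct = 363 kJ/mol that is -871 kJ/mol.
High-spin d⁶ would be t2g^4 e_g^2 with 1 pair; low-spin has 3, so 2 excess pairs cost +2P = +464 kJ/mol.
Net CFSE = -871 + 464 = -407 kJ/mol.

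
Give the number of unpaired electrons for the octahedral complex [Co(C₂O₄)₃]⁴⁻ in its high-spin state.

Each C₂O₄²⁻ contributes -2; 3 × (-2) = -6. With overall charge -4, Co is in the +2 oxidation state.
Co is in group 9, so Co²⁺ is d⁷ (9 − 2 = 7).
Configuration: t₂g⁵ eg², giving 3 unpaired electrons.

3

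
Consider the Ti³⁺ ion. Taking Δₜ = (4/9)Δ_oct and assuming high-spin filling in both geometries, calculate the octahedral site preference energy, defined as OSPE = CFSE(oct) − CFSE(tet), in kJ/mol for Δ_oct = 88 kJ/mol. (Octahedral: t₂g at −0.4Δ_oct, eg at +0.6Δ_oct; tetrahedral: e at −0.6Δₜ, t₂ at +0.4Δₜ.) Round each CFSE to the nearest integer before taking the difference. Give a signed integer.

Ti³⁺: group 4, so d-count = 4 − 3 = 1.
In an octahedral site d¹ (HS) is t₂g¹ eg⁰, giving CFSE(oct) = -0.4Δ_oct = -35 kJ/mol.
In a tetrahedral site the filling is e¹ t₂⁰: CFSE(tet) = -0.6Δₜ = -0.6 × (4/9)(88) = -23 kJ/mol.
OSPE = CFSE(oct) − CFSE(tet) = -35 − (-23) = -12 kJ/mol.

-12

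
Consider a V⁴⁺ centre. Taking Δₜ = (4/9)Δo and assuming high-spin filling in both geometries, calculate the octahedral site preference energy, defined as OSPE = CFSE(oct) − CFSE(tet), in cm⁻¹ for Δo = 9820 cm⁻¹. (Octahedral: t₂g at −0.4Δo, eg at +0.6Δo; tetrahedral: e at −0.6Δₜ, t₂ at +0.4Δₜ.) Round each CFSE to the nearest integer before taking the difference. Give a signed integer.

V⁴⁺: group 5, so d-count = 5 − 4 = 1.
Octahedral high-spin t2g^1 e_g^0: CFSE = -0.4 × 9820 = -3928 cm⁻¹.
In a tetrahedral site the filling is e^1 t2^0: CFSE(tet) = -0.6Δₜ = -0.6 × (4/9)(9820) = -2619 cm⁻¹.
OSPE = -3928 − (-2619) = -1309 cm⁻¹.

-1309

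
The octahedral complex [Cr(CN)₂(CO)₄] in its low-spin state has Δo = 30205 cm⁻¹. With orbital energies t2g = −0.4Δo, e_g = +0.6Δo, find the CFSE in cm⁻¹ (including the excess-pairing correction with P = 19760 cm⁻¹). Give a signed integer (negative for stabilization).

Ligand charges: 2×(-1) from CN⁻ and 4×(+0) from CO sum to -2; with overall charge +0, Cr is +2.
Cr sits in group 6; removing 2 electrons leaves Cr²⁺ with 6 − 2 = 4 d electrons.
Configuration: t2g^4 e_g^0.
CFSE(orbital) = 4×(-0.4Δo) + 0×(0.6Δo) = -1.6Δo; with Δo = 30205 cm⁻¹ that is -48328 cm⁻¹.
Relative to high-spin t2g^3 e_g^1 (0 paired), the low-spin configuration has 1 additional pair, contributing +1 × 19760 = +19760 cm⁻¹.
Net CFSE = -48328 + 19760 = -28568 cm⁻¹.

-28568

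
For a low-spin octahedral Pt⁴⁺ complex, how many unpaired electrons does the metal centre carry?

Pt is in group 10, so Pt⁴⁺ is d⁶ (10 − 4 = 6).
Configuration: t₂g⁶ eg⁰, giving 0 unpaired electrons.

0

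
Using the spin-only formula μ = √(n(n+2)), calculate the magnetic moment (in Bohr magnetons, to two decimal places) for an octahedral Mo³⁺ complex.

3.87 Bohr magnetons

Mo sits in group 6; removing 3 electrons leaves Mo³⁺ with 6 − 3 = 3 d electrons.
Configuration: t₂g³ eg⁰ → 3 unpaired electrons.
μ(spin-only) = √[3(3+2)] = √15 ≈ 3.87 Bohr magnetons.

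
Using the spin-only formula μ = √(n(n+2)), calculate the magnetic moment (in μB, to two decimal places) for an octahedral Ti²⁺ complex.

2.83 μB

Ti is in group 4, so Ti²⁺ is d² (4 − 2 = 2).
Configuration: t2g^2 e_g^0 → 2 unpaired electrons.
μ(spin-only) = √[2(2+2)] = √8 ≈ 2.83 μB.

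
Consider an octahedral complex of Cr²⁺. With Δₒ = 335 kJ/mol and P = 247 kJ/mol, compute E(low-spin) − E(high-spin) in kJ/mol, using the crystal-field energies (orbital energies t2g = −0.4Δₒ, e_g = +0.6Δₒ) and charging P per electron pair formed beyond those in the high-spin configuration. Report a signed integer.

Cr is in group 6, so Cr²⁺ is d⁴ (6 − 2 = 4).
High-spin: t2g^3 e_g^1, CFSE = -0.6Δₒ = -201 kJ/mol.
For low-spin the configuration is t2g^4 e_g^0: orbital energy -1.6 × 335 = -536 kJ/mol, and 1 additional pair relative to high-spin adds 247 kJ/mol, giving -289 kJ/mol.
The difference is -289 − (-201) = -88 kJ/mol, so low-spin lies lower.

-88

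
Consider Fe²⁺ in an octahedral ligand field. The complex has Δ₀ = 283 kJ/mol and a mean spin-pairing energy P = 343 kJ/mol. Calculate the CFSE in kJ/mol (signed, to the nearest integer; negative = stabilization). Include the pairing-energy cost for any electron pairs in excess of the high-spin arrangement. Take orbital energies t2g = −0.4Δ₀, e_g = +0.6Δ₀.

Group 8 minus oxidation state +2 gives a d⁶ configuration for Fe²⁺.
With Δ₀ < P the complex is high-spin.
That gives t2g^4 e_g^2.
Orbital CFSE = -0.4Δ₀ = -0.4 × 283 = -113 kJ/mol.
High-spin has no excess pairs, so no pairing correction applies.

-113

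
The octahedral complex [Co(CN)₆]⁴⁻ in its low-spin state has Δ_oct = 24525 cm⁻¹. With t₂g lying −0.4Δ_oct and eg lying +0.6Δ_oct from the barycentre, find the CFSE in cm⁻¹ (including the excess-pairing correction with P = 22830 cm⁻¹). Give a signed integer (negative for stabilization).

-21315

Each CN⁻ contributes -1; 6 × (-1) = -6. With overall charge -4, Co is in the +2 oxidation state.
Co is in group 9, so Co²⁺ is d⁷ (9 − 2 = 7).
The d⁷ electrons fill as t₂g⁶ eg¹.
The orbital stabilization is -1.8Δ_oct = -1.8 × 24525 = -44145 cm⁻¹.
Pairing penalty: 3 pairs vs 2 in the high-spin reference → 1 extra × P = 22830 cm⁻¹.
Net CFSE = -44145 + 22830 = -21315 cm⁻¹.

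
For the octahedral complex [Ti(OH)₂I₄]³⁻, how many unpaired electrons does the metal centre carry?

Ligand charges: 2×(-1) from OH⁻ and 4×(-1) from I⁻ sum to -6; with overall charge -3, Ti is +3.
Ti³⁺: group 4, so d-count = 4 − 3 = 1.
Configuration: t₂g¹ eg⁰, giving 1 unpaired electron.

1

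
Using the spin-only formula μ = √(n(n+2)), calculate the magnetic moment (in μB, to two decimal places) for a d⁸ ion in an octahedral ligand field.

2.83 μB

Configuration: t2g^6 e_g^2 → 2 unpaired electrons.
μ(spin-only) = √[2(2+2)] = √8 ≈ 2.83 μB.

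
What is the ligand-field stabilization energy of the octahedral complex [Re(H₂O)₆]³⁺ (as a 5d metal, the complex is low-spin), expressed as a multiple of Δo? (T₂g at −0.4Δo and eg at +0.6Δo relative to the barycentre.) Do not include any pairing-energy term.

H₂O is neutral, so the +3 overall charge sits on Re: oxidation state +3.
Re sits in group 7; removing 3 electrons leaves Re³⁺ with 7 − 3 = 4 d electrons.
Configuration: t₂g⁴ eg⁰.
CFSE = 4(-0.4Δo) + 0(0.6Δo) = -1.6Δo + 0.0Δo = -1.6Δo.

-1.6 Δo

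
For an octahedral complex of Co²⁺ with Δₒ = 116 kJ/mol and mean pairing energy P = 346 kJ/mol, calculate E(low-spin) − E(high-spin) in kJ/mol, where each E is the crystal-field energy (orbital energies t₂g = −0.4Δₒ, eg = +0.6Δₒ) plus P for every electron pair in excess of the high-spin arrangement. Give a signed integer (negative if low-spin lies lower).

230

Co²⁺: group 9, so d-count = 9 − 2 = 7.
High-spin d⁷ fills as t₂g⁵ eg² with CFSE 5(−0.4) + 2(+0.6) = -0.8Δₒ = -93 kJ/mol.
Low-spin: t₂g⁶ eg¹, orbital CFSE = -1.8Δₒ = -209 kJ/mol; plus 1 excess pair × P = +346 kJ/mol; total 137 kJ/mol.
Thus E(LS) − E(HS) = 230 kJ/mol.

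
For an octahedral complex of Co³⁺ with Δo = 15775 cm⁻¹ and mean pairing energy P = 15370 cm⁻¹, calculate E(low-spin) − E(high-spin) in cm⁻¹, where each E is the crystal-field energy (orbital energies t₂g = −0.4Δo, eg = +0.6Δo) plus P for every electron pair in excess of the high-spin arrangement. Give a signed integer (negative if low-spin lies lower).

Co sits in group 9; removing 3 electrons leaves Co³⁺ with 9 − 3 = 6 d electrons.
High-spin d⁶ fills as t₂g⁴ eg² with CFSE 4(−0.4) + 2(+0.6) = -0.4Δo = -6310 cm⁻¹.
For low-spin the configuration is t₂g⁶ eg⁰: orbital energy -2.4 × 15775 = -37860 cm⁻¹, and 2 additional pairs relative to high-spin add 30740 cm⁻¹, giving -7120 cm⁻¹.
Thus E(LS) − E(HS) = -810 cm⁻¹.

-810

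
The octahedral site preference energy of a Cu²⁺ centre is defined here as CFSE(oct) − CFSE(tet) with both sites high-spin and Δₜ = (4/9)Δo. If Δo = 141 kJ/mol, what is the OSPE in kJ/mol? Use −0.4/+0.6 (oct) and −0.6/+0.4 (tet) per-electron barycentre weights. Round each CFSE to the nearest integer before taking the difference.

-60

Cu is in group 11, so Cu²⁺ is d⁹ (11 − 2 = 9).
Octahedral (high-spin): t₂g⁶ eg³, CFSE = 6(−0.4) + 3(+0.6) = -0.6Δo = -0.6 × 141 = -85 kJ/mol.
Tetrahedral: e⁴ t₂⁵, CFSE = 4(−0.6) + 5(+0.4) = -0.4Δₜ = -0.4 × (4/9) × 141 = -25 kJ/mol.
OSPE = CFSE(oct) − CFSE(tet) = -85 − (-25) = -60 kJ/mol.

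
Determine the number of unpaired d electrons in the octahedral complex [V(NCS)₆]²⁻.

Each NCS⁻ contributes -1; 6 × (-1) = -6. With overall charge -2, V is in the +4 oxidation state.
V⁴⁺: group 5, so d-count = 5 − 4 = 1.
For octahedral d¹ the high- and low-spin configurations coincide.
Configuration: t₂g¹ eg⁰, giving 1 unpaired electron.

1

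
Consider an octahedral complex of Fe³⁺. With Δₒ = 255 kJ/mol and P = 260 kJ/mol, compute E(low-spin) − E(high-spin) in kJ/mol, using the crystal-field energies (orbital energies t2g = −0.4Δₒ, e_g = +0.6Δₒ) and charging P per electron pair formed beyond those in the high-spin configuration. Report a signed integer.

Fe is in group 8, so Fe³⁺ is d⁵ (8 − 3 = 5).
In the high-spin limit (t2g^3 e_g^2) the orbital term is 0.0Δₒ = 0 kJ/mol, with no excess pairing.
Low-spin t2g^5 e_g^0 gives -2.0Δₒ = -510 kJ/mol, but forming 2 extra pairs costs 2P = 520 kJ/mol, so E(LS) = -510 + 520 = 10 kJ/mol.
The difference is 10 − (0) = 10 kJ/mol, so high-spin lies lower.

10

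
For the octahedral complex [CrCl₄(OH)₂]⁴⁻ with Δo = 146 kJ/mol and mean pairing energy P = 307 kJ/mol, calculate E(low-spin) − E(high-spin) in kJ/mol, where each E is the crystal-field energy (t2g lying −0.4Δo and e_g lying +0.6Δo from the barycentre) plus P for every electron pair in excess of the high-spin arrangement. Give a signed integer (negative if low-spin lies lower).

161

Ligand charges: 4×(-1) from Cl⁻ and 2×(-1) from OH⁻ sum to -6; with overall charge -4, Cr is +2.
Group 6 minus oxidation state +2 gives a d⁴ configuration for Cr²⁺.
In the high-spin limit (t2g^3 e_g^1) the orbital term is -0.6Δo = -88 kJ/mol, with no excess pairing.
Low-spin: t2g^4 e_g^0, orbital CFSE = -1.6Δo = -234 kJ/mol; plus 1 excess pair × P = +307 kJ/mol; total 73 kJ/mol.
Thus E(LS) − E(HS) = 161 kJ/mol.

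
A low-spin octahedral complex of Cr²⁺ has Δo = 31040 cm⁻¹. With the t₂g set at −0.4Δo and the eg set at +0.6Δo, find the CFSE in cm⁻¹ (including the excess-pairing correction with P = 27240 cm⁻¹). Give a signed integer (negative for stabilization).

Group 6 minus oxidation state +2 gives a d⁴ configuration for Cr²⁺.
The d⁴ electrons fill as t₂g⁴ eg⁰.
The orbital stabilization is -1.6Δo = -1.6 × 31040 = -49664 cm⁻¹.
Pairing penalty: 1 pair vs 0 in the high-spin reference → 1 extra × P = 27240 cm⁻¹.
Combining: -49664 + 27240 = -22424 cm⁻¹.

-22424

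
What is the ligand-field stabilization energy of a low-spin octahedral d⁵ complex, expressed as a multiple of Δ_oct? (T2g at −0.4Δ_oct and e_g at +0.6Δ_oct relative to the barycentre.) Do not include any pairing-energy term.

-2.0 Δ_oct

Configuration: t2g^5 e_g^0.
CFSE = 5(-0.4Δ_oct) + 0(0.6Δ_oct) = -2.0Δ_oct + 0.0Δ_oct = -2.0Δ_oct.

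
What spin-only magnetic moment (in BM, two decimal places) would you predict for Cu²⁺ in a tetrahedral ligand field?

Cu²⁺: group 11, so d-count = 11 − 2 = 9.
Tetrahedral fields are weak (Δₜ ≈ 4/9 Δₒ), so electrons fill high-spin.
Configuration: e⁴ t₂⁵ → 1 unpaired electron.
μ(spin-only) = √[1(1+2)] = √3 ≈ 1.73 BM.

1.73 BM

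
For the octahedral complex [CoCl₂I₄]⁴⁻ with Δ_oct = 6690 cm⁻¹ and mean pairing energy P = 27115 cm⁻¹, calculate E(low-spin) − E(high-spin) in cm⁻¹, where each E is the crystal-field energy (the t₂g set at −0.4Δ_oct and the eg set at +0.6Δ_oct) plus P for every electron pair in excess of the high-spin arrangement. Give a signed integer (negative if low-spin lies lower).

Ligand charges: 2×(-1) from Cl⁻ and 4×(-1) from I⁻ sum to -6; with overall charge -4, Co is +2.
Co is in group 9, so Co²⁺ is d⁷ (9 − 2 = 7).
High-spin d⁷ fills as t₂g⁵ eg² with CFSE 5(−0.4) + 2(+0.6) = -0.8Δ_oct = -5352 cm⁻¹.
Low-spin t₂g⁶ eg¹ gives -1.8Δ_oct = -12042 cm⁻¹, but forming 1 extra pair costs 1P = 27115 cm⁻¹, so E(LS) = -12042 + 27115 = 15073 cm⁻¹.
E(LS) − E(HS) = 15073 − (-5352) = 20425 cm⁻¹.

20425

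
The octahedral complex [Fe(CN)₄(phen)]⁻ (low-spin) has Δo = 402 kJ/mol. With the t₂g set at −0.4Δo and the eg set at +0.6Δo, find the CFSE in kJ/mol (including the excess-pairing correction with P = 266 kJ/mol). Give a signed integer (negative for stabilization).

Ligand charges: 4×(-1) from CN⁻ and 1×(+0) from phen sum to -4; with overall charge -1, Fe is +3.
Fe sits in group 8; removing 3 electrons leaves Fe³⁺ with 8 − 3 = 5 d electrons.
Electron filling gives t₂g⁵ eg⁰.
CFSE(orbital) = 5×(-0.4Δo) + 0×(0.6Δo) = -2.0Δo; with Δo = 402 kJ/mol that is -804 kJ/mol.
Relative to high-spin t₂g³ eg² (0 paired), the low-spin configuration has 2 additional pairs, contributing +2 × 266 = +532 kJ/mol.
Combining: -804 + 532 = -272 kJ/mol.

-272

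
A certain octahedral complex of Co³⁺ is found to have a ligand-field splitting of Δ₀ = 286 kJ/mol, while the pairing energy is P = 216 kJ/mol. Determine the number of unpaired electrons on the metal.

0

Co is in group 9, so Co³⁺ is d⁶ (9 − 3 = 6).
With Δ₀ > P the complex is low-spin.
Filling d⁶ accordingly: t2g^6 e_g^0.
Unpaired electrons: 0.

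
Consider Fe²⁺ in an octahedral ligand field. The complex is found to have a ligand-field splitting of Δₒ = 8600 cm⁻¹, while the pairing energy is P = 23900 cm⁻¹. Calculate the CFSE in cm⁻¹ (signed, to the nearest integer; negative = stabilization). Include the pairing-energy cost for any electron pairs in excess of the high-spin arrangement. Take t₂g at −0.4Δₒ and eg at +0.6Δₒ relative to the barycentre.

-3440

Fe²⁺: group 8, so d-count = 8 − 2 = 6.
With Δₒ < P the complex is high-spin.
That gives t₂g⁴ eg².
Orbital CFSE = -0.4Δₒ = -0.4 × 8600 = -3440 cm⁻¹.
High-spin has no excess pairs, so no pairing correction applies.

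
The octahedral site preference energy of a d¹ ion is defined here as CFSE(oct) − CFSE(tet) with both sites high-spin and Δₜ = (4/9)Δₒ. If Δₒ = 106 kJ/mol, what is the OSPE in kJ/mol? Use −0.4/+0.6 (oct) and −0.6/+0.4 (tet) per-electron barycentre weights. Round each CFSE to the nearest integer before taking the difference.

In an octahedral site d¹ (HS) is t2g^1 e_g^0, giving CFSE(oct) = -0.4Δₒ = -42 kJ/mol.
Tetrahedral e^1 t2^0 gives -0.6Δₜ = -0.6 × (4/9) × 106 = -28 kJ/mol.
Subtracting, OSPE = -42 − (-28) = -14 kJ/mol.

-14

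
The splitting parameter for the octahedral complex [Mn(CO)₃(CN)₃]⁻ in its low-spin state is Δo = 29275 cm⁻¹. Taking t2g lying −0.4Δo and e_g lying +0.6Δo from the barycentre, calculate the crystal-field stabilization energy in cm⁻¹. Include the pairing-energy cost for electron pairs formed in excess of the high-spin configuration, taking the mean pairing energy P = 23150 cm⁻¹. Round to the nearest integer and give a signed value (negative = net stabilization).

-12250

Ligand charges: 3×(+0) from CO and 3×(-1) from CN⁻ sum to -3; with overall charge -1, Mn is +2.
Group 7 minus oxidation state +2 gives a d⁵ configuration for Mn²⁺.
Electron filling gives t2g^5 e_g^0.
Orbital CFSE = 5(-0.4) + 0(0.6) = -2.0Δo = -2.0 × 29275 = -58550 cm⁻¹.
Relative to high-spin t2g^3 e_g^2 (0 paired), the low-spin configuration has 2 additional pairs, contributing +2 × 23150 = +46300 cm⁻¹.
Combining: -58550 + 46300 = -12250 cm⁻¹.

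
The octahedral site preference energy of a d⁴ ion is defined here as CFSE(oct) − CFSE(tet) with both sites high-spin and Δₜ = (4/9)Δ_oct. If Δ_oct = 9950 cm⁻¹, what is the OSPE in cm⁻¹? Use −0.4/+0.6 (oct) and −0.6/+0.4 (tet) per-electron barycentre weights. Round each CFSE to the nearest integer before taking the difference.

-4201

Octahedral (high-spin): t₂g³ eg¹, CFSE = 3(−0.4) + 1(+0.6) = -0.6Δ_oct = -0.6 × 9950 = -5970 cm⁻¹.
Tetrahedral e² t₂² gives -0.4Δₜ = -0.4 × (4/9) × 9950 = -1769 cm⁻¹.
OSPE = CFSE(oct) − CFSE(tet) = -5970 − (-1769) = -4201 cm⁻¹.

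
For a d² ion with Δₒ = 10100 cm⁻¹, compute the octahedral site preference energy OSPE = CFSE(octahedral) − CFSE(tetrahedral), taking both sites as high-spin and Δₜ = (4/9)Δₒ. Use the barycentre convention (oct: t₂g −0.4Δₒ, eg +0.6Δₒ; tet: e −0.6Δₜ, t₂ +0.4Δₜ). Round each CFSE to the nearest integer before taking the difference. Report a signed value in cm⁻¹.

-2693

Octahedral (high-spin): t₂g² eg⁰, CFSE = 2(−0.4) + 0(+0.6) = -0.8Δₒ = -0.8 × 10100 = -8080 cm⁻¹.
In a tetrahedral site the filling is e² t₂⁰: CFSE(tet) = -1.2Δₜ = -1.2 × (4/9)(10100) = -5387 cm⁻¹.
Subtracting, OSPE = -8080 − (-5387) = -2693 cm⁻¹.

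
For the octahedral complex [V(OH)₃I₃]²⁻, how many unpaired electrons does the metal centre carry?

1

Ligand charges: 3×(-1) from OH⁻ and 3×(-1) from I⁻ sum to -6; with overall charge -2, V is +4.
V is in group 5, so V⁴⁺ is d¹ (5 − 4 = 1).
Configuration: t₂g¹ eg⁰, giving 1 unpaired electron.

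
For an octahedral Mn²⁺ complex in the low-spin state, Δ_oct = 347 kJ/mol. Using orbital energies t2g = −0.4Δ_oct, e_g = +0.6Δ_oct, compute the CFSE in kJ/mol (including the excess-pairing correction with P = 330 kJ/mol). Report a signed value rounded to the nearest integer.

-34

Group 7 minus oxidation state +2 gives a d⁵ configuration for Mn²⁺.
Configuration: t2g^5 e_g^0.
CFSE(orbital) = 5×(-0.4Δ_oct) + 0×(0.6Δ_oct) = -2.0Δ_oct; with Δ_oct = 347 kJ/mol that is -694 kJ/mol.
Pairing penalty: 2 pairs vs 0 in the high-spin reference → 2 extra × P = 660 kJ/mol.
Overall CFSE = -694 + 660 = -34 kJ/mol.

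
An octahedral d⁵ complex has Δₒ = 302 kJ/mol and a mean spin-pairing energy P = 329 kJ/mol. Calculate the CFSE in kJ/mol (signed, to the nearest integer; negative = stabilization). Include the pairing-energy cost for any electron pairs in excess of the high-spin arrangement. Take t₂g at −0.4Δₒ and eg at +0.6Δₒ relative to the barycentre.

0

Here Δₒ < P (302 < 329), so the high-spin state is favoured.
That gives t₂g³ eg².
Orbital CFSE = 0.0Δₒ = 0.0 × 302 = 0 kJ/mol.
High-spin has no excess pairs, so no pairing correction applies.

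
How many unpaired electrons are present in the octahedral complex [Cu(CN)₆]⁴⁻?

Each CN⁻ contributes -1; 6 × (-1) = -6. With overall charge -4, Cu is in the +2 oxidation state.
Group 11 minus oxidation state +2 gives a d⁹ configuration for Cu²⁺.
For octahedral d⁹ the high- and low-spin configurations coincide.
Configuration: t2g^6 e_g^3, giving 1 unpaired electron.

1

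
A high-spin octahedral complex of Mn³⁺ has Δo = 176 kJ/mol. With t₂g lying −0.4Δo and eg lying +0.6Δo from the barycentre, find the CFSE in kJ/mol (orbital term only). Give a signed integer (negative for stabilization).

Mn³⁺: group 7, so d-count = 7 − 3 = 4.
Electron filling gives t₂g³ eg¹.
Orbital CFSE = 3(-0.4) + 1(0.6) = -0.6Δo = -0.6 × 176 = -106 kJ/mol.

-106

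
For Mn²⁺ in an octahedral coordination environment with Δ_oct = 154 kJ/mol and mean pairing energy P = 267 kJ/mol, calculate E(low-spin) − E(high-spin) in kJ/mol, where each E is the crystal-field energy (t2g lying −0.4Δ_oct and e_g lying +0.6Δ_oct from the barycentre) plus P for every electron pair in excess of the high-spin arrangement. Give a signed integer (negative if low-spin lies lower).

Mn²⁺: group 7, so d-count = 7 − 2 = 5.
High-spin: t2g^3 e_g^2, CFSE = 0.0Δ_oct = 0 kJ/mol.
Low-spin t2g^5 e_g^0 gives -2.0Δ_oct = -308 kJ/mol, but forming 2 extra pairs costs 2P = 534 kJ/mol, so E(LS) = -308 + 534 = 226 kJ/mol.
E(LS) − E(HS) = 226 − (0) = 226 kJ/mol.

226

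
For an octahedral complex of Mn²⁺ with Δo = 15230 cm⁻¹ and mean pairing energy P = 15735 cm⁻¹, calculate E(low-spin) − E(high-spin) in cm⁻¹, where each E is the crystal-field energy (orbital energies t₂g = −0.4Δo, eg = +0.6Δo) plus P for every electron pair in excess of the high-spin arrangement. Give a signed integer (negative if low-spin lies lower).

Mn sits in group 7; removing 2 electrons leaves Mn²⁺ with 7 − 2 = 5 d electrons.
In the high-spin limit (t₂g³ eg²) the orbital term is 0.0Δo = 0 cm⁻¹, with no excess pairing.
For low-spin the configuration is t₂g⁵ eg⁰: orbital energy -2.0 × 15230 = -30460 cm⁻¹, and 2 additional pairs relative to high-spin add 31470 cm⁻¹, giving 1010 cm⁻¹.
Thus E(LS) − E(HS) = 1010 cm⁻¹.

1010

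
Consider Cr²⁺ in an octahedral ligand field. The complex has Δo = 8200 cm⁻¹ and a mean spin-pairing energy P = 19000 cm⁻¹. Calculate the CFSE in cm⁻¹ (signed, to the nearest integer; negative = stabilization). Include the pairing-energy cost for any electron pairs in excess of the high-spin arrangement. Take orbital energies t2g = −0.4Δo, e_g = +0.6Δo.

Cr²⁺: group 6, so d-count = 6 − 2 = 4.
Here Δo < P (8200 < 19000), so the high-spin state is favoured.
That gives t2g^3 e_g^1.
Orbital CFSE = -0.6Δo = -0.6 × 8200 = -4920 cm⁻¹.
High-spin has no excess pairs, so no pairing correction applies.

-4920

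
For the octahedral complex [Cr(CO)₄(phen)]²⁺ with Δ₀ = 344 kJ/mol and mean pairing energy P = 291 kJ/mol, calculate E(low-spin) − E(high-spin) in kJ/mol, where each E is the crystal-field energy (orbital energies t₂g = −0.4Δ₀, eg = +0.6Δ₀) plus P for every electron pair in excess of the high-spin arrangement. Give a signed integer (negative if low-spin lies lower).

Ligand charges: 4×(+0) from CO and 1×(+0) from phen sum to +0; with overall charge +2, Cr is +2.
Cr is in group 6, so Cr²⁺ is d⁴ (6 − 2 = 4).
High-spin: t₂g³ eg¹, CFSE = -0.6Δ₀ = -206 kJ/mol.
For low-spin the configuration is t₂g⁴ eg⁰: orbital energy -1.6 × 344 = -550 kJ/mol, and 1 additional pair relative to high-spin adds 291 kJ/mol, giving -259 kJ/mol.
Thus E(LS) − E(HS) = -53 kJ/mol.

-53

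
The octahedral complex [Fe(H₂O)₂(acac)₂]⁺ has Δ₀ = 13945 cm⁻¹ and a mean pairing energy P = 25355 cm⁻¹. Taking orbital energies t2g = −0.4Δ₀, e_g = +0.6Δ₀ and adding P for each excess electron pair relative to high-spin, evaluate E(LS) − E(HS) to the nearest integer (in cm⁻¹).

22820

Ligand charges: 2×(+0) from H₂O and 2×(-1) from acac⁻ sum to -2; with overall charge +1, Fe is +3.
Fe sits in group 8; removing 3 electrons leaves Fe³⁺ with 8 − 3 = 5 d electrons.
In the high-spin limit (t2g^3 e_g^2) the orbital term is 0.0Δ₀ = 0 cm⁻¹, with no excess pairing.
Low-spin: t2g^5 e_g^0, orbital CFSE = -2.0Δ₀ = -27890 cm⁻¹; plus 2 excess pairs × P = +50710 cm⁻¹; total 22820 cm⁻¹.
The difference is 22820 − (0) = 22820 cm⁻¹, so high-spin lies lower.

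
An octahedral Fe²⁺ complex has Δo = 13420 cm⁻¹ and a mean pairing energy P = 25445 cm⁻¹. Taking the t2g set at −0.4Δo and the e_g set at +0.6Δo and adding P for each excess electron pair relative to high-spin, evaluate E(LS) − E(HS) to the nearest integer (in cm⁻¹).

24050

Fe sits in group 8; removing 2 electrons leaves Fe²⁺ with 8 − 2 = 6 d electrons.
High-spin: t2g^4 e_g^2, CFSE = -0.4Δo = -5368 cm⁻¹.
Low-spin: t2g^6 e_g^0, orbital CFSE = -2.4Δo = -32208 cm⁻¹; plus 2 excess pairs × P = +50890 cm⁻¹; total 18682 cm⁻¹.
The difference is 18682 − (-5368) = 24050 cm⁻¹, so high-spin lies lower.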